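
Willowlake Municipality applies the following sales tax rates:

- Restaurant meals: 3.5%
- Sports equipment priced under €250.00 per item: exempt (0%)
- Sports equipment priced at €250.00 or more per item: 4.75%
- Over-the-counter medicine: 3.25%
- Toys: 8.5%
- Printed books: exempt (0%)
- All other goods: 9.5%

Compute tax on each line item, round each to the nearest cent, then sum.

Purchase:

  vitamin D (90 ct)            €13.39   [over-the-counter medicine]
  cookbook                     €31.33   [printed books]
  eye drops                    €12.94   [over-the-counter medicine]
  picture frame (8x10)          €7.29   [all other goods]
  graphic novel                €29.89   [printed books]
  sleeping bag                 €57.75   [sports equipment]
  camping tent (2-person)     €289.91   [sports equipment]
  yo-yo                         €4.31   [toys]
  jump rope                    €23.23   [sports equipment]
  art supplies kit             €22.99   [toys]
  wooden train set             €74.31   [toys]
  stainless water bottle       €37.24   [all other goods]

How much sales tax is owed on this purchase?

Vitamin D (90 ct) €13.39: over-the-counter medicine → 3.25% → €0.44
Cookbook €31.33: printed books → 0% → €0.00
Eye drops €12.94: over-the-counter medicine → 3.25% → €0.42
Picture frame (8x10) €7.29: all other goods → 9.5% → €0.69
Graphic novel €29.89: printed books → 0% → €0.00
Sleeping bag €57.75: sports equipment, under €250.00 → 0% → €0.00
Camping tent (2-person) €289.91: sports equipment, €250.00 or more → 4.75% → €13.77
Yo-yo €4.31: toys → 8.5% → €0.37
Jump rope €23.23: sports equipment, under €250.00 → 0% → €0.00
Art supplies kit €22.99: toys → 8.5% → €1.95
Wooden train set €74.31: toys → 8.5% → €6.32
Stainless water bottle €37.24: all other goods → 9.5% → €3.54
Total tax = €0.44 + €0.42 + €0.69 + €13.77 + €0.37 + €1.95 + €6.32 + €3.54 = €27.50

€27.50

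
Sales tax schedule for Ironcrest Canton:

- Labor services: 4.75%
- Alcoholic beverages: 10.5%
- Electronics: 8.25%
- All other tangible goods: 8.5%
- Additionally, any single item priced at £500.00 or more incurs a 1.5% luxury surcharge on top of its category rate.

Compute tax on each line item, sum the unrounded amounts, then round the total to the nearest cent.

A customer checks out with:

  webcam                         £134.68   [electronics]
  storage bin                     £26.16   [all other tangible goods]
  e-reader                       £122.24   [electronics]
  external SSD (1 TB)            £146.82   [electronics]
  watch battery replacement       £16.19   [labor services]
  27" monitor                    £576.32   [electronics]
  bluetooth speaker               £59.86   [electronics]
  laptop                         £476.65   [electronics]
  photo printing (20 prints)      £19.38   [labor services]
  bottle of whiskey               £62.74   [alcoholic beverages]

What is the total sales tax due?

Webcam £134.68: electronics → 8.25% → £11.1111
Storage bin £26.16: all other tangible goods → 8.5% → £2.2236
E-reader £122.24: electronics → 8.25% → £10.0848
External SSD (1 TB) £146.82: electronics → 8.25% → £12.11265
Watch battery replacement £16.19: labor services → 4.75% → £0.769025
27" monitor £576.32: electronics → 8.25% + 1.5% surcharge = 9.75% → £56.1912
Bluetooth speaker £59.86: electronics → 8.25% → £4.93845
Laptop £476.65: electronics → 8.25% → £39.323625
Photo printing (20 prints) £19.38: labor services → 4.75% → £0.92055
Bottle of whiskey £62.74: alcoholic beverages → 10.5% → £6.5877
Unrounded tax sum = £144.2627 → £144.26

£144.26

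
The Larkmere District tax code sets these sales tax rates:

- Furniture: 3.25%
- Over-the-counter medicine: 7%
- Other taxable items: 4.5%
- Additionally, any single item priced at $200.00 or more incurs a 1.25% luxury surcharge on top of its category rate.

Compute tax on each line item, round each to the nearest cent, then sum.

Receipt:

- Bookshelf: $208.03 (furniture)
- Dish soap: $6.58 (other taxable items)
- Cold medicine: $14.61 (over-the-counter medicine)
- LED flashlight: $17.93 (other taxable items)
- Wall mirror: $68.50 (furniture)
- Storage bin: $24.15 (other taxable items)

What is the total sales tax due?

Bookshelf $208.03: furniture → 3.25% + 1.25% surcharge = 4.5% → $9.36
Dish soap $6.58: other taxable items → 4.5% → $0.30
Cold medicine $14.61: over-the-counter medicine → 7% → $1.02
LED flashlight $17.93: other taxable items → 4.5% → $0.81
Wall mirror $68.50: furniture → 3.25% → $2.23
Storage bin $24.15: other taxable items → 4.5% → $1.09
Total tax = $9.36 + $0.30 + $1.02 + $0.81 + $2.23 + $1.09 = $14.81

$14.81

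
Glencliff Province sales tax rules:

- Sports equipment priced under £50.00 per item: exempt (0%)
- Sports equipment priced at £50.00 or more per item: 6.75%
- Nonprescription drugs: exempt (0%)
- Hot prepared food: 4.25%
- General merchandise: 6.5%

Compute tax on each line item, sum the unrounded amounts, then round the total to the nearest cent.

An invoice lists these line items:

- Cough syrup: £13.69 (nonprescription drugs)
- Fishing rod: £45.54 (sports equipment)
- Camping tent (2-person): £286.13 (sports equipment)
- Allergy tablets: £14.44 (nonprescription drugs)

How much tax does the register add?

£19.31

Cough syrup £13.69: nonprescription drugs → 0% → £0.00
Fishing rod £45.54: sports equipment, under £50.00 → 0% → £0.00
Camping tent (2-person) £286.13: sports equipment, £50.00 or more → 6.75% → £19.313775
Allergy tablets £14.44: nonprescription drugs → 0% → £0.00
Unrounded tax sum = £19.313775 → £19.31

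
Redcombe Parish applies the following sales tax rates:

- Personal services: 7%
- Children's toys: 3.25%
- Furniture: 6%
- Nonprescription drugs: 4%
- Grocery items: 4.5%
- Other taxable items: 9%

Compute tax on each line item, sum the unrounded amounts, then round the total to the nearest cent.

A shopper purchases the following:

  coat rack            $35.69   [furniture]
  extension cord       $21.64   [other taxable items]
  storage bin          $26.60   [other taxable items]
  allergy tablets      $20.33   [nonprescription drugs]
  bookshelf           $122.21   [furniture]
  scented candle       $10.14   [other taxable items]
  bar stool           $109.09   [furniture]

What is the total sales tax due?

Coat rack $35.69: furniture → 6% → $2.1414
Extension cord $21.64: other taxable items → 9% → $1.9476
Storage bin $26.60: other taxable items → 9% → $2.394
Allergy tablets $20.33: nonprescription drugs → 4% → $0.8132
Bookshelf $122.21: furniture → 6% → $7.3326
Scented candle $10.14: other taxable items → 9% → $0.9126
Bar stool $109.09: furniture → 6% → $6.5454
Unrounded tax sum = $22.0868 → $22.09

$22.09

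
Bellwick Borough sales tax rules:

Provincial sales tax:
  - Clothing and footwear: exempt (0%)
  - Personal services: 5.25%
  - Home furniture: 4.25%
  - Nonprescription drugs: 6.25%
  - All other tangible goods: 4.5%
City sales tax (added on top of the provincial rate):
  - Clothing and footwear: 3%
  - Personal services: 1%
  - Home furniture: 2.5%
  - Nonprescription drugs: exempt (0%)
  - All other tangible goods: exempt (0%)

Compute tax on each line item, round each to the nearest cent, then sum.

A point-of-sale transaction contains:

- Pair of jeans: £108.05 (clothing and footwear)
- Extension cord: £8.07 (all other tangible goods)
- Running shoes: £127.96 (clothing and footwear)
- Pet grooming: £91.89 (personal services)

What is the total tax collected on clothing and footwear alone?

£7.08

Pair of jeans £108.05: clothing and footwear → 0% + 3% city = 3% → £3.24
Running shoes £127.96: clothing and footwear → 0% + 3% city = 3% → £3.84
Tax on clothing and footwear = £3.24 + £3.84 = £7.08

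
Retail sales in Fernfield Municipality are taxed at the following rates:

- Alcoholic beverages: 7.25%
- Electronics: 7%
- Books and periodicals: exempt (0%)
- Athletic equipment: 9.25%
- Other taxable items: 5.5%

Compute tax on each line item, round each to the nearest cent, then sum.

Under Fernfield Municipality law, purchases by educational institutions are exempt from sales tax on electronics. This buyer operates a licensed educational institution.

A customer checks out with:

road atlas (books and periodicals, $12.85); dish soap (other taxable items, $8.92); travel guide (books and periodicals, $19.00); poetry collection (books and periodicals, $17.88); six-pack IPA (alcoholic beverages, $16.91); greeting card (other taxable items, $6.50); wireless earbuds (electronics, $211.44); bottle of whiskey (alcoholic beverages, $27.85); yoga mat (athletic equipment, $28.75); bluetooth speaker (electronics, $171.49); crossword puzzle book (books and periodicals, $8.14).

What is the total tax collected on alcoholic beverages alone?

Six-pack IPA $16.91: alcoholic beverages → 7.25% → $1.23
Bottle of whiskey $27.85: alcoholic beverages → 7.25% → $2.02
Tax on alcoholic beverages = $1.23 + $2.02 = $3.25

$3.25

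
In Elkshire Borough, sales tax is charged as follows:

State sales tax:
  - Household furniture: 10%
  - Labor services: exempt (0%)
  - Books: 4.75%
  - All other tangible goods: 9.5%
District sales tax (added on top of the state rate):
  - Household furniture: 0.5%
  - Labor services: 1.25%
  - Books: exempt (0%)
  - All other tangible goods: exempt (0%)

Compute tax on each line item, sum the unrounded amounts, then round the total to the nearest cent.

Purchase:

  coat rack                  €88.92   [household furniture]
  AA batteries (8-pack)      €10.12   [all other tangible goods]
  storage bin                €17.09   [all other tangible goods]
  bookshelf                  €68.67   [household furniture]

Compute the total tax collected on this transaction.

Coat rack €88.92: household furniture → 10% + 0.5% district = 10.5% → €9.3366
AA batteries (8-pack) €10.12: all other tangible goods → 9.5% + 0% district = 9.5% → €0.9614
Storage bin €17.09: all other tangible goods → 9.5% + 0% district = 9.5% → €1.62355
Bookshelf €68.67: household furniture → 10% + 0.5% district = 10.5% → €7.21035
Unrounded tax sum = €19.1319 → €19.13

€19.13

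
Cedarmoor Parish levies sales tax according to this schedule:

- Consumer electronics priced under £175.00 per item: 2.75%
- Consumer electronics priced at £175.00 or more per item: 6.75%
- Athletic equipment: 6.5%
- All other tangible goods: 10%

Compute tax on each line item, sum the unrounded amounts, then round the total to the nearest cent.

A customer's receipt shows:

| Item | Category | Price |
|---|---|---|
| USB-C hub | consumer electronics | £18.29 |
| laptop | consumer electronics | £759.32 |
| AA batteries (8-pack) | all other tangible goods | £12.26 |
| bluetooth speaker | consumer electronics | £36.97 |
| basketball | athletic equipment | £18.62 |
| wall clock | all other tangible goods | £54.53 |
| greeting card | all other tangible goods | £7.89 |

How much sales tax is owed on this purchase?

USB-C hub £18.29: consumer electronics, under £175.00 → 2.75% → £0.502975
Laptop £759.32: consumer electronics, £175.00 or more → 6.75% → £51.2541
AA batteries (8-pack) £12.26: all other tangible goods → 10% → £1.226
Bluetooth speaker £36.97: consumer electronics, under £175.00 → 2.75% → £1.016675
Basketball £18.62: athletic equipment → 6.5% → £1.2103
Wall clock £54.53: all other tangible goods → 10% → £5.453
Greeting card £7.89: all other tangible goods → 10% → £0.789
Unrounded tax sum = £61.45205 → £61.45

£61.45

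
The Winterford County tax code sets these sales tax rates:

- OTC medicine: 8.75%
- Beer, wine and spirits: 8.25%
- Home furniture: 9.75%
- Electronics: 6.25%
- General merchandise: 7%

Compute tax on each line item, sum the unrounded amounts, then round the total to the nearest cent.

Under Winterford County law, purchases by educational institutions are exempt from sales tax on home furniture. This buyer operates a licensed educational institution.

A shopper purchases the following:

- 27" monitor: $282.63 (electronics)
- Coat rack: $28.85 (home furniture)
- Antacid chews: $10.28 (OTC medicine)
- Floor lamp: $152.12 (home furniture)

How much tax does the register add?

$18.56

27" monitor $282.63: electronics → 6.25% → $17.664375
Coat rack $28.85: home furniture, buyer-exempt → 0% → $0.00
Antacid chews $10.28: OTC medicine → 8.75% → $0.8995
Floor lamp $152.12: home furniture, buyer-exempt → 0% → $0.00
Unrounded tax sum = $18.563875 → $18.56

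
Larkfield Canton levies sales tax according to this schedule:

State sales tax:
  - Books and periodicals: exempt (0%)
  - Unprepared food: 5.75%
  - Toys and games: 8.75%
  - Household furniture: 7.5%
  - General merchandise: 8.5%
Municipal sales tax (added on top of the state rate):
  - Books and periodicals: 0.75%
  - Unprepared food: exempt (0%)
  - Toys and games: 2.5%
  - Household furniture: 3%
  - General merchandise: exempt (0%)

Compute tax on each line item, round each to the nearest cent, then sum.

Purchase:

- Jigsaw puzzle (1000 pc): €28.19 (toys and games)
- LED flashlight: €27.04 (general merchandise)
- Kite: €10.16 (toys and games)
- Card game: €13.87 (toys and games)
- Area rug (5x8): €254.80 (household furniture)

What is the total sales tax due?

Jigsaw puzzle (1000 pc) €28.19: toys and games → 8.75% + 2.5% municipal = 11.25% → €3.17
LED flashlight €27.04: general merchandise → 8.5% + 0% municipal = 8.5% → €2.30
Kite €10.16: toys and games → 8.75% + 2.5% municipal = 11.25% → €1.14
Card game €13.87: toys and games → 8.75% + 2.5% municipal = 11.25% → €1.56
Area rug (5x8) €254.80: household furniture → 7.5% + 3% municipal = 10.5% → €26.75
Total tax = €3.17 + €2.30 + €1.14 + €1.56 + €26.75 = €34.92

€34.92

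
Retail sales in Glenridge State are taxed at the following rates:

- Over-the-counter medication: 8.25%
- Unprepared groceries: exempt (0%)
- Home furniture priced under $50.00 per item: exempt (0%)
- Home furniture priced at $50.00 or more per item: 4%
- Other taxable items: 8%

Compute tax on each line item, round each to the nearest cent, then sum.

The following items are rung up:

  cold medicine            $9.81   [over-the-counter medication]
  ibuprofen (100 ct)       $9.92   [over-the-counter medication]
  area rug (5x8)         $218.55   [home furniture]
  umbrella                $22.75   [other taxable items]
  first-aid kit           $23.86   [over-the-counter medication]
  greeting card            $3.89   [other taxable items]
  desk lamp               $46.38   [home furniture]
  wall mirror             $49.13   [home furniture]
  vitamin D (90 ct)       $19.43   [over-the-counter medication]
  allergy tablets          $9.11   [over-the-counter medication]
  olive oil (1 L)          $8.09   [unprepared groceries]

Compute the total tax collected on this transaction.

Cold medicine $9.81: over-the-counter medication → 8.25% → $0.81
Ibuprofen (100 ct) $9.92: over-the-counter medication → 8.25% → $0.82
Area rug (5x8) $218.55: home furniture, $50.00 or more → 4% → $8.74
Umbrella $22.75: other taxable items → 8% → $1.82
First-aid kit $23.86: over-the-counter medication → 8.25% → $1.97
Greeting card $3.89: other taxable items → 8% → $0.31
Desk lamp $46.38: home furniture, under $50.00 → 0% → $0.00
Wall mirror $49.13: home furniture, under $50.00 → 0% → $0.00
Vitamin D (90 ct) $19.43: over-the-counter medication → 8.25% → $1.60
Allergy tablets $9.11: over-the-counter medication → 8.25% → $0.75
Olive oil (1 L) $8.09: unprepared groceries → 0% → $0.00
Total tax = $0.81 + $0.82 + $8.74 + $1.82 + $1.97 + $0.31 + $1.60 + $0.75 = $16.82

$16.82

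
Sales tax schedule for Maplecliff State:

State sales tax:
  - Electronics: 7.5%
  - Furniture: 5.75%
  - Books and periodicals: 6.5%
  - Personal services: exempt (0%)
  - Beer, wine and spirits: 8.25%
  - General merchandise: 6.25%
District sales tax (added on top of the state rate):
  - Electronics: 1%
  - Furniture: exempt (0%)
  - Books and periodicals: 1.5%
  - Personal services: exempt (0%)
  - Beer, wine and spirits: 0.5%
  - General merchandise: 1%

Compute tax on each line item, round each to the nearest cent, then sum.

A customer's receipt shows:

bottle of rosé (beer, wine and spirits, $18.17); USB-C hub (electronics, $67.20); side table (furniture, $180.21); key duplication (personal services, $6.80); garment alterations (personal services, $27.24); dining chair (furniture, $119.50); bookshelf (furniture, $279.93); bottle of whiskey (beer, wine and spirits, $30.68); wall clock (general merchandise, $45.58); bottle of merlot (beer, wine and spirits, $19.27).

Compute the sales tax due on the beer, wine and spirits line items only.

$5.96

Bottle of rosé $18.17: beer, wine and spirits → 8.25% + 0.5% district = 8.75% → $1.59
Bottle of whiskey $30.68: beer, wine and spirits → 8.25% + 0.5% district = 8.75% → $2.68
Bottle of merlot $19.27: beer, wine and spirits → 8.25% + 0.5% district = 8.75% → $1.69
Tax on beer, wine and spirits = $1.59 + $2.68 + $1.69 = $5.96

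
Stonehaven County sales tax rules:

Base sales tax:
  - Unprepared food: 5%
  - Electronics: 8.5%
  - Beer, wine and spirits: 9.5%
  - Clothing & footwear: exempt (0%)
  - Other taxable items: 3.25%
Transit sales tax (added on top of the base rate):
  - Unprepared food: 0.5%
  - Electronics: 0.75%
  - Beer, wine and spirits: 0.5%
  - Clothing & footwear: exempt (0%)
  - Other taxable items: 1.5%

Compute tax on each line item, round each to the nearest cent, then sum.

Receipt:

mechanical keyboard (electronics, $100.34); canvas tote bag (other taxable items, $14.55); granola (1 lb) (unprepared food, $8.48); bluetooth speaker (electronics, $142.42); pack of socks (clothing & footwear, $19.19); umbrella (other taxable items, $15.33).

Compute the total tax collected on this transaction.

Mechanical keyboard $100.34: electronics → 8.5% + 0.75% transit = 9.25% → $9.28
Canvas tote bag $14.55: other taxable items → 3.25% + 1.5% transit = 4.75% → $0.69
Granola (1 lb) $8.48: unprepared food → 5% + 0.5% transit = 5.5% → $0.47
Bluetooth speaker $142.42: electronics → 8.5% + 0.75% transit = 9.25% → $13.17
Pack of socks $19.19: clothing & footwear → 0% + 0% transit = 0% → $0.00
Umbrella $15.33: other taxable items → 3.25% + 1.5% transit = 4.75% → $0.73
Total tax = $9.28 + $0.69 + $0.47 + $13.17 + $0.73 = $24.34

$24.34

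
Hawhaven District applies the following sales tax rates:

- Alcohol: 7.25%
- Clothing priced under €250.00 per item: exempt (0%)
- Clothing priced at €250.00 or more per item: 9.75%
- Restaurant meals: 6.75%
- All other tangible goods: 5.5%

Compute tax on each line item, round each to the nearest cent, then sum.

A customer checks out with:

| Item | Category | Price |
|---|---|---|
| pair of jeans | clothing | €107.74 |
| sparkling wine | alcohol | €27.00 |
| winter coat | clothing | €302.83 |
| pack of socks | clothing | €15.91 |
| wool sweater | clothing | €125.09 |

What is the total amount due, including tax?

€610.06

Pair of jeans €107.74: clothing, under €250.00 → 0% → €0.00
Sparkling wine €27.00: alcohol → 7.25% → €1.96
Winter coat €302.83: clothing, €250.00 or more → 9.75% → €29.53
Pack of socks €15.91: clothing, under €250.00 → 0% → €0.00
Wool sweater €125.09: clothing, under €250.00 → 0% → €0.00
Subtotal = €578.57; tax = €31.49; total due = €610.06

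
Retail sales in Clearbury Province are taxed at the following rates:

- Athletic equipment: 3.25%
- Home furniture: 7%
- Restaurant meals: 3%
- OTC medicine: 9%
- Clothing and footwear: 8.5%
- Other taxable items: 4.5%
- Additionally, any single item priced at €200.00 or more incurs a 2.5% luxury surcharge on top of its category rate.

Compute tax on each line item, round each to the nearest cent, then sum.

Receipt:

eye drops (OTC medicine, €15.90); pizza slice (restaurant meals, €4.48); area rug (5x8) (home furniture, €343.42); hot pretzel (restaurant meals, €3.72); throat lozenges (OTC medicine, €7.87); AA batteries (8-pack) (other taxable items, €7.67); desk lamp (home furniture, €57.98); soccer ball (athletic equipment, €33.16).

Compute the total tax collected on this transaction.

€40.49

Eye drops €15.90: OTC medicine → 9% → €1.43
Pizza slice €4.48: restaurant meals → 3% → €0.13
Area rug (5x8) €343.42: home furniture → 7% + 2.5% surcharge = 9.5% → €32.62
Hot pretzel €3.72: restaurant meals → 3% → €0.11
Throat lozenges €7.87: OTC medicine → 9% → €0.71
AA batteries (8-pack) €7.67: other taxable items → 4.5% → €0.35
Desk lamp €57.98: home furniture → 7% → €4.06
Soccer ball €33.16: athletic equipment → 3.25% → €1.08
Total tax = €1.43 + €0.13 + €32.62 + €0.11 + €0.71 + €0.35 + €4.06 + €1.08 = €40.49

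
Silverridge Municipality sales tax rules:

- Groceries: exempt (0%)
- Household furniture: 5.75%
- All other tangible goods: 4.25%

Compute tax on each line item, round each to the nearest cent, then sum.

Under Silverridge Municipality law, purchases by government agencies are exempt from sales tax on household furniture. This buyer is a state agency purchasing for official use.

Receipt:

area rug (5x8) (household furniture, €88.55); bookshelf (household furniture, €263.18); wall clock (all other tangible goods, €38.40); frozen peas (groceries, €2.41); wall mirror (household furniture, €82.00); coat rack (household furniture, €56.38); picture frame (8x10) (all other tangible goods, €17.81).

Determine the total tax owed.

€2.39

Area rug (5x8) €88.55: household furniture, buyer-exempt → 0% → €0.00
Bookshelf €263.18: household furniture, buyer-exempt → 0% → €0.00
Wall clock €38.40: all other tangible goods → 4.25% → €1.63
Frozen peas €2.41: groceries → 0% → €0.00
Wall mirror €82.00: household furniture, buyer-exempt → 0% → €0.00
Coat rack €56.38: household furniture, buyer-exempt → 0% → €0.00
Picture frame (8x10) €17.81: all other tangible goods → 4.25% → €0.76
Total tax = €1.63 + €0.76 = €2.39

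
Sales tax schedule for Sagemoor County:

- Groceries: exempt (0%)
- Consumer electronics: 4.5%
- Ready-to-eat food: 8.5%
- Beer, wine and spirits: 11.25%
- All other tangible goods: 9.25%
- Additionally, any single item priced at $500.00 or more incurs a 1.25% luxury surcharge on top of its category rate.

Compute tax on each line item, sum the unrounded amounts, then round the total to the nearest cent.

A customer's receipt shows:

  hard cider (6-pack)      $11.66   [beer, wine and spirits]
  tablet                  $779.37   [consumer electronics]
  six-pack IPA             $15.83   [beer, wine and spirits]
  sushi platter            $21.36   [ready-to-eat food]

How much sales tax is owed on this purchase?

Hard cider (6-pack) $11.66: beer, wine and spirits → 11.25% → $1.31175
Tablet $779.37: consumer electronics → 4.5% + 1.25% surcharge = 5.75% → $44.813775
Six-pack IPA $15.83: beer, wine and spirits → 11.25% → $1.780875
Sushi platter $21.36: ready-to-eat food → 8.5% → $1.8156
Unrounded tax sum = $49.722 → $49.72

$49.72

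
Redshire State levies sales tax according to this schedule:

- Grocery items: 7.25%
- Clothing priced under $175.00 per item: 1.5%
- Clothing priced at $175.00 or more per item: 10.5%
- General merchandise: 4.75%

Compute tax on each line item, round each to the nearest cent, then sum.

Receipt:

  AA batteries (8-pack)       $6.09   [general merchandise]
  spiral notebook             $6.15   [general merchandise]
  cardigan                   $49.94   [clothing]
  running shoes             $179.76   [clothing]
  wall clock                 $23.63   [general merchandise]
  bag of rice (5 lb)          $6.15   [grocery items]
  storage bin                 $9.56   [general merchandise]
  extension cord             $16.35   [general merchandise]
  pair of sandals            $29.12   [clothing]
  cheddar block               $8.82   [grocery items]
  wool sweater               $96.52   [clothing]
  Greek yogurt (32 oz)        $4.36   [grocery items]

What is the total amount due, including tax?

$462.30

AA batteries (8-pack) $6.09: general merchandise → 4.75% → $0.29
Spiral notebook $6.15: general merchandise → 4.75% → $0.29
Cardigan $49.94: clothing, under $175.00 → 1.5% → $0.75
Running shoes $179.76: clothing, $175.00 or more → 10.5% → $18.87
Wall clock $23.63: general merchandise → 4.75% → $1.12
Bag of rice (5 lb) $6.15: grocery items → 7.25% → $0.45
Storage bin $9.56: general merchandise → 4.75% → $0.45
Extension cord $16.35: general merchandise → 4.75% → $0.78
Pair of sandals $29.12: clothing, under $175.00 → 1.5% → $0.44
Cheddar block $8.82: grocery items → 7.25% → $0.64
Wool sweater $96.52: clothing, under $175.00 → 1.5% → $1.45
Greek yogurt (32 oz) $4.36: grocery items → 7.25% → $0.32
Subtotal = $436.45; tax = $25.85; total due = $462.30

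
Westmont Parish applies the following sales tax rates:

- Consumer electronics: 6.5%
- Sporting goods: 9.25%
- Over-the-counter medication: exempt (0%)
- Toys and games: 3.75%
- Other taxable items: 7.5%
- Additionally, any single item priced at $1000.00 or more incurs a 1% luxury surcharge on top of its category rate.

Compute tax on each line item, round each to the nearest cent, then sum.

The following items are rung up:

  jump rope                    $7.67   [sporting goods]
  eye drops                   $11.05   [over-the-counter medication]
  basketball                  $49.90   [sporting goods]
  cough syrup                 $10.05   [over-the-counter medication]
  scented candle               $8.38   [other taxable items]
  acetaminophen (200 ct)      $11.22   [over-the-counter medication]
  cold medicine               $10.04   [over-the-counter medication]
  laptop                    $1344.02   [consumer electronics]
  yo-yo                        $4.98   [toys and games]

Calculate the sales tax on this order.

$106.95

Jump rope $7.67: sporting goods → 9.25% → $0.71
Eye drops $11.05: over-the-counter medication → 0% → $0.00
Basketball $49.90: sporting goods → 9.25% → $4.62
Cough syrup $10.05: over-the-counter medication → 0% → $0.00
Scented candle $8.38: other taxable items → 7.5% → $0.63
Acetaminophen (200 ct) $11.22: over-the-counter medication → 0% → $0.00
Cold medicine $10.04: over-the-counter medication → 0% → $0.00
Laptop $1344.02: consumer electronics → 6.5% + 1% surcharge = 7.5% → $100.80
Yo-yo $4.98: toys and games → 3.75% → $0.19
Total tax = $0.71 + $4.62 + $0.63 + $100.80 + $0.19 = $106.95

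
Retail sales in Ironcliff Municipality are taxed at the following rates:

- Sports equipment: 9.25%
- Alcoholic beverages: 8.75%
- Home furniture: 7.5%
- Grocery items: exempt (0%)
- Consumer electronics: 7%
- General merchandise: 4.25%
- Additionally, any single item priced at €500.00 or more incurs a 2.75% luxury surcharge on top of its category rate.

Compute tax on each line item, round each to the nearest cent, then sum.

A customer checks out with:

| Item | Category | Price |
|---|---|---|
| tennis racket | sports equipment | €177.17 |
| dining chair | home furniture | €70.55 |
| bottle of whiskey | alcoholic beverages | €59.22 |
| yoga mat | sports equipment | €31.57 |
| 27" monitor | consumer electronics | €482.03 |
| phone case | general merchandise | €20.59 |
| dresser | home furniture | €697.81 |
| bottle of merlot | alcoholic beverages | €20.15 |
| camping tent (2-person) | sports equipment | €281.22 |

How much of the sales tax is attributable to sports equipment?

€45.32

Tennis racket €177.17: sports equipment → 9.25% → €16.39
Yoga mat €31.57: sports equipment → 9.25% → €2.92
Camping tent (2-person) €281.22: sports equipment → 9.25% → €26.01
Tax on sports equipment = €16.39 + €2.92 + €26.01 = €45.32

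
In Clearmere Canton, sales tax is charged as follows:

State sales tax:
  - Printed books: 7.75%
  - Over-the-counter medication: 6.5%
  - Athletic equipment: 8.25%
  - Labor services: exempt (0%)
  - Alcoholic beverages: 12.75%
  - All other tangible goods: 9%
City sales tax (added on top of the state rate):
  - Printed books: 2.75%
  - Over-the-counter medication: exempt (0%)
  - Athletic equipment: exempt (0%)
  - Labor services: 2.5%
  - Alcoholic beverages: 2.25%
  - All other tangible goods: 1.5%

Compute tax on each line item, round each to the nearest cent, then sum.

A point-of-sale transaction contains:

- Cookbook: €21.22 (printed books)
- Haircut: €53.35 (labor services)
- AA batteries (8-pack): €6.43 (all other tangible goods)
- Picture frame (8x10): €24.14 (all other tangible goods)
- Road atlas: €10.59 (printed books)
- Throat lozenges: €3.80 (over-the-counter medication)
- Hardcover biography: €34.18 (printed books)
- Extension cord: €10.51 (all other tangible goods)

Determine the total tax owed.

€12.82

Cookbook €21.22: printed books → 7.75% + 2.75% city = 10.5% → €2.23
Haircut €53.35: labor services → 0% + 2.5% city = 2.5% → €1.33
AA batteries (8-pack) €6.43: all other tangible goods → 9% + 1.5% city = 10.5% → €0.68
Picture frame (8x10) €24.14: all other tangible goods → 9% + 1.5% city = 10.5% → €2.53
Road atlas €10.59: printed books → 7.75% + 2.75% city = 10.5% → €1.11
Throat lozenges €3.80: over-the-counter medication → 6.5% + 0% city = 6.5% → €0.25
Hardcover biography €34.18: printed books → 7.75% + 2.75% city = 10.5% → €3.59
Extension cord €10.51: all other tangible goods → 9% + 1.5% city = 10.5% → €1.10
Total tax = €2.23 + €1.33 + €0.68 + €2.53 + €1.11 + €0.25 + €3.59 + €1.10 = €12.82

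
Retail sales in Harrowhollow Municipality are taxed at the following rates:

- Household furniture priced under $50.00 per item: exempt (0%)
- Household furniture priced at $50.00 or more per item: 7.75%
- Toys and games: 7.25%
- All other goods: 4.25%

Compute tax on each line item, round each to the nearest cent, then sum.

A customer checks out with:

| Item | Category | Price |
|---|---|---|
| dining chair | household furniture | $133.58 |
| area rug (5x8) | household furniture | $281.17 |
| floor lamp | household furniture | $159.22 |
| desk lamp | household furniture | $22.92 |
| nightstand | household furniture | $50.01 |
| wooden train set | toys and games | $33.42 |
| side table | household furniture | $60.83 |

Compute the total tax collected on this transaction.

Dining chair $133.58: household furniture, $50.00 or more → 7.75% → $10.35
Area rug (5x8) $281.17: household furniture, $50.00 or more → 7.75% → $21.79
Floor lamp $159.22: household furniture, $50.00 or more → 7.75% → $12.34
Desk lamp $22.92: household furniture, under $50.00 → 0% → $0.00
Nightstand $50.01: household furniture, $50.00 or more → 7.75% → $3.88
Wooden train set $33.42: toys and games → 7.25% → $2.42
Side table $60.83: household furniture, $50.00 or more → 7.75% → $4.71
Total tax = $10.35 + $21.79 + $12.34 + $3.88 + $2.42 + $4.71 = $55.49

$55.49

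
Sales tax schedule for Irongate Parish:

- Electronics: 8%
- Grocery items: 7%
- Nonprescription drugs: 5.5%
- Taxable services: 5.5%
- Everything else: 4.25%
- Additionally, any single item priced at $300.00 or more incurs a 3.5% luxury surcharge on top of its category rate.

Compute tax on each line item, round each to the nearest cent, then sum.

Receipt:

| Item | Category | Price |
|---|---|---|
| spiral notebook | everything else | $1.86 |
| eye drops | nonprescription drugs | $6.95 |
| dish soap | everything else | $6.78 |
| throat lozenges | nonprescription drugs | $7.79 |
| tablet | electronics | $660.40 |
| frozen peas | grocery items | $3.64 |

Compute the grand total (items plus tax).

Spiral notebook $1.86: everything else → 4.25% → $0.08
Eye drops $6.95: nonprescription drugs → 5.5% → $0.38
Dish soap $6.78: everything else → 4.25% → $0.29
Throat lozenges $7.79: nonprescription drugs → 5.5% → $0.43
Tablet $660.40: electronics → 8% + 3.5% surcharge = 11.5% → $75.95
Frozen peas $3.64: grocery items → 7% → $0.25
Subtotal = $687.42; tax = $77.38; total due = $764.80

$764.80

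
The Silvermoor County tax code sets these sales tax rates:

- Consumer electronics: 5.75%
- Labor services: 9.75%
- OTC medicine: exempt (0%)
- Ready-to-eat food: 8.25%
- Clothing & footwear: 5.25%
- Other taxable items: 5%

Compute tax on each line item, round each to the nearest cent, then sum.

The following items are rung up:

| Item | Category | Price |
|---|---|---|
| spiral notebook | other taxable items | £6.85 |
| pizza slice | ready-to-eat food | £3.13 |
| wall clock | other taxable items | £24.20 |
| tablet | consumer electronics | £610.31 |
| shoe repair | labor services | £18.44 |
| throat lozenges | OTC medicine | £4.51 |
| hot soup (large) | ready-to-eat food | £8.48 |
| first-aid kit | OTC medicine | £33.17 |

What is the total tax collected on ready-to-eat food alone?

Pizza slice £3.13: ready-to-eat food → 8.25% → £0.26
Hot soup (large) £8.48: ready-to-eat food → 8.25% → £0.70
Tax on ready-to-eat food = £0.26 + £0.70 = £0.96

£0.96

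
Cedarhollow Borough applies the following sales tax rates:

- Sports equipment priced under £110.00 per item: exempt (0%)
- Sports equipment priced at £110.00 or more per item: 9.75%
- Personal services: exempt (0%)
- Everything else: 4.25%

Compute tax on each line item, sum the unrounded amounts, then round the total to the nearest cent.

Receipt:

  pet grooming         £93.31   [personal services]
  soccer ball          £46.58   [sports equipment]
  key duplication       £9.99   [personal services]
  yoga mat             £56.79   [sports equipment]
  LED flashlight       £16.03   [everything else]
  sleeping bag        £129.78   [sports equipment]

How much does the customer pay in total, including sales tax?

Pet grooming £93.31: personal services → 0% → £0.00
Soccer ball £46.58: sports equipment, under £110.00 → 0% → £0.00
Key duplication £9.99: personal services → 0% → £0.00
Yoga mat £56.79: sports equipment, under £110.00 → 0% → £0.00
LED flashlight £16.03: everything else → 4.25% → £0.681275
Sleeping bag £129.78: sports equipment, £110.00 or more → 9.75% → £12.65355
Subtotal = £352.48; unrounded tax = £13.334825 → £13.33; total due = £365.81

£365.81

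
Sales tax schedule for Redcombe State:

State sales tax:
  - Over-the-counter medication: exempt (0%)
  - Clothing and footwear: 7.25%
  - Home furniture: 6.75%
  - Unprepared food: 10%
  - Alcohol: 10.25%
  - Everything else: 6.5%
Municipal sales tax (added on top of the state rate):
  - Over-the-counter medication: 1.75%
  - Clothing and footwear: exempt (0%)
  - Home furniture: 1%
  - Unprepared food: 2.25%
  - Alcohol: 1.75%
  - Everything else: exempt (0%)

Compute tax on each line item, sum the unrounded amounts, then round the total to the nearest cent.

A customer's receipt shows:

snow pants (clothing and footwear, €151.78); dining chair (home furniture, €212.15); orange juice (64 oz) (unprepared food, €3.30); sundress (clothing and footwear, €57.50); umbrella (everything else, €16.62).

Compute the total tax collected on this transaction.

Snow pants €151.78: clothing and footwear → 7.25% + 0% municipal = 7.25% → €11.00405
Dining chair €212.15: home furniture → 6.75% + 1% municipal = 7.75% → €16.441625
Orange juice (64 oz) €3.30: unprepared food → 10% + 2.25% municipal = 12.25% → €0.40425
Sundress €57.50: clothing and footwear → 7.25% + 0% municipal = 7.25% → €4.16875
Umbrella €16.62: everything else → 6.5% + 0% municipal = 6.5% → €1.0803
Unrounded tax sum = €33.098975 → €33.10

€33.10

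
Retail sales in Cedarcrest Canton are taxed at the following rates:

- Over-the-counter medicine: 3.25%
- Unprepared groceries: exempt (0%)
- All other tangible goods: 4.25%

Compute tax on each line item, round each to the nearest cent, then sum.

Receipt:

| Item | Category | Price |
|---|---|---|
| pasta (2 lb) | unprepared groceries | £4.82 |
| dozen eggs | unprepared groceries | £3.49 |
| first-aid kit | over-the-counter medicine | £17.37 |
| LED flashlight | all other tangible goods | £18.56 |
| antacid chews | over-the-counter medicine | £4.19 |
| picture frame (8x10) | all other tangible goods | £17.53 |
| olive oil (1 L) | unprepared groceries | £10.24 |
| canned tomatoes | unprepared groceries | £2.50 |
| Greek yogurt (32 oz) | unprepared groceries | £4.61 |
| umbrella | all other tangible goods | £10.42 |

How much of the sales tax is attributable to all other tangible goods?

£1.98

LED flashlight £18.56: all other tangible goods → 4.25% → £0.79
Picture frame (8x10) £17.53: all other tangible goods → 4.25% → £0.75
Umbrella £10.42: all other tangible goods → 4.25% → £0.44
Tax on all other tangible goods = £0.79 + £0.75 + £0.44 = £1.98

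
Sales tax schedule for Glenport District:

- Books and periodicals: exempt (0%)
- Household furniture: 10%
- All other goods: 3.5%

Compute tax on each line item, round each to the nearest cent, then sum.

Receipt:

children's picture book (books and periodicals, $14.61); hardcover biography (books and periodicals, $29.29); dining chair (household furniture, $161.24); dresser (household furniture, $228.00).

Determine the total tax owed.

$38.92

Children's picture book $14.61: books and periodicals → 0% → $0.00
Hardcover biography $29.29: books and periodicals → 0% → $0.00
Dining chair $161.24: household furniture → 10% → $16.12
Dresser $228.00: household furniture → 10% → $22.80
Total tax = $16.12 + $22.80 = $38.92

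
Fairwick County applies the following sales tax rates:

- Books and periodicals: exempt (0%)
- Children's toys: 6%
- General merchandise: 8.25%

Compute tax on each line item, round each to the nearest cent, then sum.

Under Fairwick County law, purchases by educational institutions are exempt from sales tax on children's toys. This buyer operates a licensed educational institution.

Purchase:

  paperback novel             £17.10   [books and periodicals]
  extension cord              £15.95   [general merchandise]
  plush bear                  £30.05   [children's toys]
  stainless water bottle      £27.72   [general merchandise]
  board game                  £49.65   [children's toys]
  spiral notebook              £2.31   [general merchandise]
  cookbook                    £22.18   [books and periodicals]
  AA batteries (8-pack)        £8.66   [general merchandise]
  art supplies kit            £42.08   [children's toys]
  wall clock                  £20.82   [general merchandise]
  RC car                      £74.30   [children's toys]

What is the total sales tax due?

Paperback novel £17.10: books and periodicals → 0% → £0.00
Extension cord £15.95: general merchandise → 8.25% → £1.32
Plush bear £30.05: children's toys, buyer-exempt → 0% → £0.00
Stainless water bottle £27.72: general merchandise → 8.25% → £2.29
Board game £49.65: children's toys, buyer-exempt → 0% → £0.00
Spiral notebook £2.31: general merchandise → 8.25% → £0.19
Cookbook £22.18: books and periodicals → 0% → £0.00
AA batteries (8-pack) £8.66: general merchandise → 8.25% → £0.71
Art supplies kit £42.08: children's toys, buyer-exempt → 0% → £0.00
Wall clock £20.82: general merchandise → 8.25% → £1.72
RC car £74.30: children's toys, buyer-exempt → 0% → £0.00
Total tax = £1.32 + £2.29 + £0.19 + £0.71 + £1.72 = £6.23

£6.23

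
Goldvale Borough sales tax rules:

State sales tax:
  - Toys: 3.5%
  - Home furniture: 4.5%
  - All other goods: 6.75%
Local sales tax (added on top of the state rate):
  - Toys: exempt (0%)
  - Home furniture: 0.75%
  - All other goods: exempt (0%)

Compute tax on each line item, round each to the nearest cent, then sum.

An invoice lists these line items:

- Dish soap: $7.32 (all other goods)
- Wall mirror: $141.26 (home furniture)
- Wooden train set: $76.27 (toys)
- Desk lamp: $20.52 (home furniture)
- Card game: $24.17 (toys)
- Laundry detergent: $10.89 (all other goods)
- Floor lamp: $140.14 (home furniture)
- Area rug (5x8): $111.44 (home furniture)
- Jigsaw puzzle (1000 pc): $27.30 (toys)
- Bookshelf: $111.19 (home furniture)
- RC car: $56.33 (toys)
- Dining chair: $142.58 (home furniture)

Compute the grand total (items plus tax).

$912.13

Dish soap $7.32: all other goods → 6.75% + 0% local = 6.75% → $0.49
Wall mirror $141.26: home furniture → 4.5% + 0.75% local = 5.25% → $7.42
Wooden train set $76.27: toys → 3.5% + 0% local = 3.5% → $2.67
Desk lamp $20.52: home furniture → 4.5% + 0.75% local = 5.25% → $1.08
Card game $24.17: toys → 3.5% + 0% local = 3.5% → $0.85
Laundry detergent $10.89: all other goods → 6.75% + 0% local = 6.75% → $0.74
Floor lamp $140.14: home furniture → 4.5% + 0.75% local = 5.25% → $7.36
Area rug (5x8) $111.44: home furniture → 4.5% + 0.75% local = 5.25% → $5.85
Jigsaw puzzle (1000 pc) $27.30: toys → 3.5% + 0% local = 3.5% → $0.96
Bookshelf $111.19: home furniture → 4.5% + 0.75% local = 5.25% → $5.84
RC car $56.33: toys → 3.5% + 0% local = 3.5% → $1.97
Dining chair $142.58: home furniture → 4.5% + 0.75% local = 5.25% → $7.49
Subtotal = $869.41; tax = $42.72; total due = $912.13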